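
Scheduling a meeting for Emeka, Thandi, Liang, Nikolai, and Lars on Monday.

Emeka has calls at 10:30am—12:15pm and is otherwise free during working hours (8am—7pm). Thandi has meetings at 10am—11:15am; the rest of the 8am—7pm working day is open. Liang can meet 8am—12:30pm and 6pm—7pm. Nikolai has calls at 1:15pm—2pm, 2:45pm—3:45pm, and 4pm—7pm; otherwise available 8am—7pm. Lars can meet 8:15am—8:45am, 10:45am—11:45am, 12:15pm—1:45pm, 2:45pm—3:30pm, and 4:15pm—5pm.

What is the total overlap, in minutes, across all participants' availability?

45 minutes

Emeka free within 08:00–19:00: 08:00–10:30, 12:15–19:00.
Thandi free within 08:00–19:00: 08:00–10:00, 11:15–19:00.
Nikolai free within 08:00–19:00: 08:00–13:15, 14:00–14:45, 15:45–16:00.
Emeka ∩ Thandi: 08:00–10:00, 12:15–19:00.
Emeka ∩ Thandi ∩ Liang: 08:00–10:00, 12:15–12:30, 18:00–19:00.
Emeka ∩ Thandi ∩ Liang ∩ Nikolai: 08:00–10:00, 12:15–12:30.
Emeka ∩ Thandi ∩ Liang ∩ Nikolai ∩ Lars: 08:15–08:45, 12:15–12:30.
Total common minutes: 30 + 15 = 45.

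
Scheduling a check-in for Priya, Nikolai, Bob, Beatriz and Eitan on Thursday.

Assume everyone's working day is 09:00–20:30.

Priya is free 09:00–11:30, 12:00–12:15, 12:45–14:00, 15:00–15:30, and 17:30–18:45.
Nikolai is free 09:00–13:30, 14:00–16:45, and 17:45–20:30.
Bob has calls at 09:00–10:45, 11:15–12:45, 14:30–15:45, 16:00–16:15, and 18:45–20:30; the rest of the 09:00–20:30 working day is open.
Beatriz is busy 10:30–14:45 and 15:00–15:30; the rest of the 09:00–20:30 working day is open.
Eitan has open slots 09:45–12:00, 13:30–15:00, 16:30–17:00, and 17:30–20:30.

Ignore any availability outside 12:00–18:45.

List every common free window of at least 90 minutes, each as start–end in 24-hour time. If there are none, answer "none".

Bob free within 09:00–20:30: 10:45–11:15, 12:45–14:30, 15:45–16:00, 16:15–18:45.
Beatriz free within 09:00–20:30: 09:00–10:30, 14:45–15:00, 15:30–20:30.
Priya ∩ Nikolai: 09:00–11:30, 12:00–12:15, 12:45–13:30, 15:00–15:30, 17:45–18:45.
Priya ∩ Nikolai ∩ Bob: 10:45–11:15, 12:45–13:30, 17:45–18:45.
Priya ∩ Nikolai ∩ Bob ∩ Beatriz: 17:45–18:45.
Priya ∩ Nikolai ∩ Bob ∩ Beatriz ∩ Eitan: 17:45–18:45.
Restricted to 12:00–18:45: 17:45–18:45.
Windows ≥ 90 min: (none).

none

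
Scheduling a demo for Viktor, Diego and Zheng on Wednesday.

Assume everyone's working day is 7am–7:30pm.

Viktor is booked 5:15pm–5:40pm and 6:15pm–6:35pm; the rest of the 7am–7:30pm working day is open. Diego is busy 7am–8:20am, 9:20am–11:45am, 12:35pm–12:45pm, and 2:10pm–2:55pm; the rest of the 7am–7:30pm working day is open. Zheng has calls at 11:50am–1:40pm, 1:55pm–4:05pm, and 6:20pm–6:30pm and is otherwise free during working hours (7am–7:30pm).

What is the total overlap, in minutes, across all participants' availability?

240 minutes

Viktor free within 07:00–19:30: 07:00–17:15, 17:40–18:15, 18:35–19:30.
Diego free within 07:00–19:30: 08:20–09:20, 11:45–12:35, 12:45–14:10, 14:55–19:30.
Zheng free within 07:00–19:30: 07:00–11:50, 13:40–13:55, 16:05–18:20, 18:30–19:30.
Viktor ∩ Diego: 08:20–09:20, 11:45–12:35, 12:45–14:10, 14:55–17:15, 17:40–18:15, 18:35–19:30.
Viktor ∩ Diego ∩ Zheng: 08:20–09:20, 11:45–11:50, 13:40–13:55, 16:05–17:15, 17:40–18:15, 18:35–19:30.
Total common minutes: 60 + 5 + 15 + 70 + 35 + 55 = 240.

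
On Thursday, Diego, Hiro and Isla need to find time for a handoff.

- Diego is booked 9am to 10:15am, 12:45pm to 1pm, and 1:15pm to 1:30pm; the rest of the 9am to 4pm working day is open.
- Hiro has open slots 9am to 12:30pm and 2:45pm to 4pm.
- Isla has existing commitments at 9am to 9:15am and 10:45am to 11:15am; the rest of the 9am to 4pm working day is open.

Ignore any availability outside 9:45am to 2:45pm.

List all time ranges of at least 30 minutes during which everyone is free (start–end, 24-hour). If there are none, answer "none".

10:15–10:45, 11:15–12:30

Diego free within 09:00–16:00: 10:15–12:45, 13:00–13:15, 13:30–16:00.
Isla free within 09:00–16:00: 09:15–10:45, 11:15–16:00.
Diego ∩ Hiro: 10:15–12:30, 14:45–16:00.
Diego ∩ Hiro ∩ Isla: 10:15–10:45, 11:15–12:30, 14:45–16:00.
Restricted to 09:45–14:45: 10:15–10:45, 11:15–12:30.
Windows ≥ 30 min: 10:15–10:45, 11:15–12:30.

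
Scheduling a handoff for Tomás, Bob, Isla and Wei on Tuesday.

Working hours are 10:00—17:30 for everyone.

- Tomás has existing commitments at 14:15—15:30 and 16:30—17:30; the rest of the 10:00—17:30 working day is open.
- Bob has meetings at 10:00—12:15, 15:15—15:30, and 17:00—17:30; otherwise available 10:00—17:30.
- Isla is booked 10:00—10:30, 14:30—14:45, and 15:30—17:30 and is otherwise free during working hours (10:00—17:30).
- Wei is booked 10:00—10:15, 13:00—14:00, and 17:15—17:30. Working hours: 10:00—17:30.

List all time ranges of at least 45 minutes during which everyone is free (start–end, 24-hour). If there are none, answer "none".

12:15–13:00

Tomás free within 10:00–17:30: 10:00–14:15, 15:30–16:30.
Bob free within 10:00–17:30: 12:15–15:15, 15:30–17:00.
Isla free within 10:00–17:30: 10:30–14:30, 14:45–15:30.
Wei free within 10:00–17:30: 10:15–13:00, 14:00–17:15.
Tomás ∩ Bob: 12:15–14:15, 15:30–16:30.
Tomás ∩ Bob ∩ Isla: 12:15–14:15.
Tomás ∩ Bob ∩ Isla ∩ Wei: 12:15–13:00, 14:00–14:15.
Windows ≥ 45 min: 12:15–13:00.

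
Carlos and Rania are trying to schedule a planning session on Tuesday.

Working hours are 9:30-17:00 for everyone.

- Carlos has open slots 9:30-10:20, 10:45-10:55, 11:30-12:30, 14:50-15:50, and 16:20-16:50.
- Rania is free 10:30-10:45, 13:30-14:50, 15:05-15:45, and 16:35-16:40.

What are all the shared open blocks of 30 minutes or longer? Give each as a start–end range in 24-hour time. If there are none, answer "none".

Carlos ∩ Rania: 15:05–15:45, 16:35–16:40.
Windows ≥ 30 min: 15:05–15:45.

15:05–15:45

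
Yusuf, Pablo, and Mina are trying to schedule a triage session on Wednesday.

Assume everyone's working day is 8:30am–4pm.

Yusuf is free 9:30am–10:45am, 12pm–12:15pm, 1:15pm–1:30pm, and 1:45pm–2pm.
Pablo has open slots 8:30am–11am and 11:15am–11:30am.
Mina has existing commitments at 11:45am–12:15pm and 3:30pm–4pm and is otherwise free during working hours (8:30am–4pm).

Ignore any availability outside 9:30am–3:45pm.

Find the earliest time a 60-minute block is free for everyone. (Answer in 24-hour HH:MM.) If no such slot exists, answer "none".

Mina free within 08:30–16:00: 08:30–11:45, 12:15–15:30.
Yusuf ∩ Pablo: 09:30–10:45.
Yusuf ∩ Pablo ∩ Mina: 09:30–10:45.
Restricted to 09:30–15:45: 09:30–10:45.
Windows ≥ 60 min: 09:30–10:45.
Earliest such window starts at 09:30.

09:30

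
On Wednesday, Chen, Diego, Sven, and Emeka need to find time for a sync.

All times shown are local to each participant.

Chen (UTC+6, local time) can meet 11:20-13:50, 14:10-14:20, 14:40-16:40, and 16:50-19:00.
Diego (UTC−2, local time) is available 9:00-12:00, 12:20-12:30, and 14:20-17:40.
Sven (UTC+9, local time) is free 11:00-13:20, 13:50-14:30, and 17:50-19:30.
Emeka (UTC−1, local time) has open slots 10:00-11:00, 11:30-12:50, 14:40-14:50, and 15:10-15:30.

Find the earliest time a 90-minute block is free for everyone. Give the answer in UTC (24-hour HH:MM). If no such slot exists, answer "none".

none

Chen → UTC: 05:20–07:50, 08:10–08:20, 08:40–10:40, 10:50–13:00.
Diego → UTC: 11:00–14:00, 14:20–14:30, 16:20–19:40.
Sven → UTC: 02:00–04:20, 04:50–05:30, 08:50–10:30.
Emeka → UTC: 11:00–12:00, 12:30–13:50, 15:40–15:50, 16:10–16:30.
Chen ∩ Diego: 11:00–13:00.
Chen ∩ Diego ∩ Sven: (none).
Chen ∩ Diego ∩ Sven ∩ Emeka: (none).
Windows ≥ 90 min: (none).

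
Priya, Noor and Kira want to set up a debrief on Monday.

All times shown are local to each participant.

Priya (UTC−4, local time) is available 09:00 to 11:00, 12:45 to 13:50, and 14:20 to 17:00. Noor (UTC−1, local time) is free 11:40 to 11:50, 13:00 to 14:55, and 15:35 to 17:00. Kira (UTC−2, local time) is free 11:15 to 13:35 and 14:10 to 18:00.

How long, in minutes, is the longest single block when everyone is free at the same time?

Priya → UTC: 13:00–15:00, 16:45–17:50, 18:20–21:00.
Noor → UTC: 12:40–12:50, 14:00–15:55, 16:35–18:00.
Kira → UTC: 13:15–15:35, 16:10–20:00.
Priya ∩ Noor: 14:00–15:00, 16:45–17:50.
Priya ∩ Noor ∩ Kira: 14:00–15:00, 16:45–17:50.
Common window lengths: 60, 65 min; longest is 65.

65 minutes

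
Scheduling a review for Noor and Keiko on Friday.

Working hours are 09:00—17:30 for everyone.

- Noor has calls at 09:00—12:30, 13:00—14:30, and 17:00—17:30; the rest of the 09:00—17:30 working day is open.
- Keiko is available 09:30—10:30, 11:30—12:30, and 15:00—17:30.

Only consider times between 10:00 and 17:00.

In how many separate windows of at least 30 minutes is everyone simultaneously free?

1

Noor free within 09:00–17:30: 12:30–13:00, 14:30–17:00.
Noor ∩ Keiko: 15:00–17:00.
Restricted to 10:00–17:00: 15:00–17:00.
Windows ≥ 30 min: 15:00–17:00.
That's 1 window.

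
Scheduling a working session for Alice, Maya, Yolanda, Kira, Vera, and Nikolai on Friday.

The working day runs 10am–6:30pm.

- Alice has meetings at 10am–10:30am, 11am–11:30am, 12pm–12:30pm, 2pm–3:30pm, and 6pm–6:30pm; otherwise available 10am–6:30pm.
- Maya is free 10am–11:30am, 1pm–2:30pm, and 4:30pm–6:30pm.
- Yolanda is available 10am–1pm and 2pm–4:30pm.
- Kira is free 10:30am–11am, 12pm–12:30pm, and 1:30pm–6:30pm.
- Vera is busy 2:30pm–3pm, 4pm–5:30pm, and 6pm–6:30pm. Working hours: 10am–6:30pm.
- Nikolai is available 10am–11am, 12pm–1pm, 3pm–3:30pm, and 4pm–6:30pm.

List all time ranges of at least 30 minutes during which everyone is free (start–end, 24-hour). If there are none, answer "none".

Alice free within 10:00–18:30: 10:30–11:00, 11:30–12:00, 12:30–14:00, 15:30–18:00.
Vera free within 10:00–18:30: 10:00–14:30, 15:00–16:00, 17:30–18:00.
Alice ∩ Maya: 10:30–11:00, 13:00–14:00, 16:30–18:00.
Alice ∩ Maya ∩ Yolanda: 10:30–11:00.
Alice ∩ Maya ∩ Yolanda ∩ Kira: 10:30–11:00.
Alice ∩ Maya ∩ Yolanda ∩ Kira ∩ Vera: 10:30–11:00.
Alice ∩ Maya ∩ Yolanda ∩ Kira ∩ Vera ∩ Nikolai: 10:30–11:00.
Windows ≥ 30 min: 10:30–11:00.

10:30–11:00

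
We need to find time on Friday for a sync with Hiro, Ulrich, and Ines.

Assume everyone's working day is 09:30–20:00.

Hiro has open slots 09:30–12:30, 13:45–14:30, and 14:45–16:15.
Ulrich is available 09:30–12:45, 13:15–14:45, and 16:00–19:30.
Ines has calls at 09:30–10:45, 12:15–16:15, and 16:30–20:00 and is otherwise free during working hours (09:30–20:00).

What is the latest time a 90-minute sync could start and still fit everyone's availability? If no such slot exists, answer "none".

Ines free within 09:30–20:00: 10:45–12:15, 16:15–16:30.
Hiro ∩ Ulrich: 09:30–12:30, 13:45–14:30, 16:00–16:15.
Hiro ∩ Ulrich ∩ Ines: 10:45–12:15.
Windows ≥ 90 min: 10:45–12:15.
Latest start in the last window 10:45–12:15 is 12:15 − 90 min = 10:45.

10:45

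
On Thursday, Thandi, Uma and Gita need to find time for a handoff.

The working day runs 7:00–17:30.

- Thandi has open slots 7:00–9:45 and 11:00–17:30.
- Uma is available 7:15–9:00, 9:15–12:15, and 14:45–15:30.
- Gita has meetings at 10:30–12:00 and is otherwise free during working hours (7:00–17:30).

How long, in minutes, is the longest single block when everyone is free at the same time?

105 minutes

Gita free within 07:00–17:30: 07:00–10:30, 12:00–17:30.
Thandi ∩ Uma: 07:15–09:00, 09:15–09:45, 11:00–12:15, 14:45–15:30.
Thandi ∩ Uma ∩ Gita: 07:15–09:00, 09:15–09:45, 12:00–12:15, 14:45–15:30.
Common window lengths: 105, 30, 15, 45 min; longest is 105.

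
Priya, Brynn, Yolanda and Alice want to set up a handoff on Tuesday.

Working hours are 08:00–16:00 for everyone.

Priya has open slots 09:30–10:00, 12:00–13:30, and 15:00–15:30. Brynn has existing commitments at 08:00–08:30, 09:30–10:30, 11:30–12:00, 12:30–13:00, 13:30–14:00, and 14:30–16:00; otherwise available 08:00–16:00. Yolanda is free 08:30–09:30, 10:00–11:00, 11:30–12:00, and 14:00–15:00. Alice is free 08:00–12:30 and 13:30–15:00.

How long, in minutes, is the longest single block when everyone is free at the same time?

0 minutes

Brynn free within 08:00–16:00: 08:30–09:30, 10:30–11:30, 12:00–12:30, 13:00–13:30, 14:00–14:30.
Priya ∩ Brynn: 12:00–12:30, 13:00–13:30.
Priya ∩ Brynn ∩ Yolanda: (none).
Priya ∩ Brynn ∩ Yolanda ∩ Alice: (none).
No common window.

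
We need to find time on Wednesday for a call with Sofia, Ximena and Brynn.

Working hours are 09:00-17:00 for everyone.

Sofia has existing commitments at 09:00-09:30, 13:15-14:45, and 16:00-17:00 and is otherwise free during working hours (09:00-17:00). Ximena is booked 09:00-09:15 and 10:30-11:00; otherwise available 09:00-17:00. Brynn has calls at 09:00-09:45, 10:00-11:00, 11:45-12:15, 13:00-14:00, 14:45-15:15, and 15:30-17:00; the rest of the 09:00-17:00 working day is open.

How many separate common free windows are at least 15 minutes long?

4

Sofia free within 09:00–17:00: 09:30–13:15, 14:45–16:00.
Ximena free within 09:00–17:00: 09:15–10:30, 11:00–17:00.
Brynn free within 09:00–17:00: 09:45–10:00, 11:00–11:45, 12:15–13:00, 14:00–14:45, 15:15–15:30.
Sofia ∩ Ximena: 09:30–10:30, 11:00–13:15, 14:45–16:00.
Sofia ∩ Ximena ∩ Brynn: 09:45–10:00, 11:00–11:45, 12:15–13:00, 15:15–15:30.
Windows ≥ 15 min: 09:45–10:00, 11:00–11:45, 12:15–13:00, 15:15–15:30.
That's 4 windows.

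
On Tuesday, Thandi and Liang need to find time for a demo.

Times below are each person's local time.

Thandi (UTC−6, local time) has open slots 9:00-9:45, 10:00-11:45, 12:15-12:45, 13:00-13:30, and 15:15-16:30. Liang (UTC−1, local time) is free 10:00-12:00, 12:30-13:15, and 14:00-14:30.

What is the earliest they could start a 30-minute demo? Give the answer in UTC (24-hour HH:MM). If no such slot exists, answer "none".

Thandi → UTC: 15:00–15:45, 16:00–17:45, 18:15–18:45, 19:00–19:30, 21:15–22:30.
Liang → UTC: 11:00–13:00, 13:30–14:15, 15:00–15:30.
Thandi ∩ Liang: 15:00–15:30.
Windows ≥ 30 min: 15:00–15:30.
Earliest such window starts at 15:00.

15:00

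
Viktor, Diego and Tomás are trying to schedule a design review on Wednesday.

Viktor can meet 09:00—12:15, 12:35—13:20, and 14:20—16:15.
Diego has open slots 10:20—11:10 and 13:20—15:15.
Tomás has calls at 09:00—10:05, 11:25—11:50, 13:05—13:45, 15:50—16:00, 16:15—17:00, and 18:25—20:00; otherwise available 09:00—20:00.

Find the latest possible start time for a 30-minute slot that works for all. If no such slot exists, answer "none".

Tomás free within 09:00–20:00: 10:05–11:25, 11:50–13:05, 13:45–15:50, 16:00–16:15, 17:00–18:25.
Viktor ∩ Diego: 10:20–11:10, 14:20–15:15.
Viktor ∩ Diego ∩ Tomás: 10:20–11:10, 14:20–15:15.
Windows ≥ 30 min: 10:20–11:10, 14:20–15:15.
Latest start in the last window 14:20–15:15 is 15:15 − 30 min = 14:45.

14:45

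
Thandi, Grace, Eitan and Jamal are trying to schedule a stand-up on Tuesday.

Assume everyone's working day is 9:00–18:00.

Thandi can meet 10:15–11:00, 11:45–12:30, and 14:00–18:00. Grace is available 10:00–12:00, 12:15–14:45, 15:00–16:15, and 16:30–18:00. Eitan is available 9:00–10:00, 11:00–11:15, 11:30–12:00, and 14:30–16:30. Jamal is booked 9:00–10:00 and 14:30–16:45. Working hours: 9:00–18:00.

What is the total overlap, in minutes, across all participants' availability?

Jamal free within 09:00–18:00: 10:00–14:30, 16:45–18:00.
Thandi ∩ Grace: 10:15–11:00, 11:45–12:00, 12:15–12:30, 14:00–14:45, 15:00–16:15, 16:30–18:00.
Thandi ∩ Grace ∩ Eitan: 11:45–12:00, 14:30–14:45, 15:00–16:15.
Thandi ∩ Grace ∩ Eitan ∩ Jamal: 11:45–12:00.
Total common minutes: 15.

15 minutes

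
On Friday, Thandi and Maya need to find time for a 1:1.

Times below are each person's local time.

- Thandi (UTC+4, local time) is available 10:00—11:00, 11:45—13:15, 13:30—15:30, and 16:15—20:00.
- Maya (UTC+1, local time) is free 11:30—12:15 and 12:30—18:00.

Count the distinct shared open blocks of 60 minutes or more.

Thandi → UTC: 06:00–07:00, 07:45–09:15, 09:30–11:30, 12:15–16:00.
Maya → UTC: 10:30–11:15, 11:30–17:00.
Thandi ∩ Maya: 10:30–11:15, 12:15–16:00.
Windows ≥ 60 min: 12:15–16:00.
That's 1 window.

1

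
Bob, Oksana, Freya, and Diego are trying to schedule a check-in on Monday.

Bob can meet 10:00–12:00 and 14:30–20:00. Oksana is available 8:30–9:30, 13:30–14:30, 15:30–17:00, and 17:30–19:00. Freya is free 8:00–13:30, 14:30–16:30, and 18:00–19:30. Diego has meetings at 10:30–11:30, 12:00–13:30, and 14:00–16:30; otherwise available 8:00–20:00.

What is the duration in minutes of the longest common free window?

60 minutes

Diego free within 08:00–20:00: 08:00–10:30, 11:30–12:00, 13:30–14:00, 16:30–20:00.
Bob ∩ Oksana: 15:30–17:00, 17:30–19:00.
Bob ∩ Oksana ∩ Freya: 15:30–16:30, 18:00–19:00.
Bob ∩ Oksana ∩ Freya ∩ Diego: 18:00–19:00.
Single common window of 60 minutes.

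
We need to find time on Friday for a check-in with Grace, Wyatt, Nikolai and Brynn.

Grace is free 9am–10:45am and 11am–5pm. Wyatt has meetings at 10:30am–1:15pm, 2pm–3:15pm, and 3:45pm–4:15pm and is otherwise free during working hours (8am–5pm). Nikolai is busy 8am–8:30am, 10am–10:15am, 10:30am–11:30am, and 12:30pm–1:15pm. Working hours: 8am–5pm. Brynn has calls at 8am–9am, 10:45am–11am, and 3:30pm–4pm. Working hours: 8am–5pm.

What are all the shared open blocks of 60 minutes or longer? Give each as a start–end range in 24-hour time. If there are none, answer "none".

Wyatt free within 08:00–17:00: 08:00–10:30, 13:15–14:00, 15:15–15:45, 16:15–17:00.
Nikolai free within 08:00–17:00: 08:30–10:00, 10:15–10:30, 11:30–12:30, 13:15–17:00.
Brynn free within 08:00–17:00: 09:00–10:45, 11:00–15:30, 16:00–17:00.
Grace ∩ Wyatt: 09:00–10:30, 13:15–14:00, 15:15–15:45, 16:15–17:00.
Grace ∩ Wyatt ∩ Nikolai: 09:00–10:00, 10:15–10:30, 13:15–14:00, 15:15–15:45, 16:15–17:00.
Grace ∩ Wyatt ∩ Nikolai ∩ Brynn: 09:00–10:00, 10:15–10:30, 13:15–14:00, 15:15–15:30, 16:15–17:00.
Windows ≥ 60 min: 09:00–10:00.

09:00–10:00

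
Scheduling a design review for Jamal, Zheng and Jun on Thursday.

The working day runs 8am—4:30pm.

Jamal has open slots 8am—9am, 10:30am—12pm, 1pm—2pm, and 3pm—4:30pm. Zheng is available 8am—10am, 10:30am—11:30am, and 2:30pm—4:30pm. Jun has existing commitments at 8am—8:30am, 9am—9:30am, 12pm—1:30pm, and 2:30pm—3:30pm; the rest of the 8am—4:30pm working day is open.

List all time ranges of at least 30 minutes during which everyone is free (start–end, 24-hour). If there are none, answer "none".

Jun free within 08:00–16:30: 08:30–09:00, 09:30–12:00, 13:30–14:30, 15:30–16:30.
Jamal ∩ Zheng: 08:00–09:00, 10:30–11:30, 15:00–16:30.
Jamal ∩ Zheng ∩ Jun: 08:30–09:00, 10:30–11:30, 15:30–16:30.
Windows ≥ 30 min: 08:30–09:00, 10:30–11:30, 15:30–16:30.

08:30–09:00, 10:30–11:30, 15:30–16:30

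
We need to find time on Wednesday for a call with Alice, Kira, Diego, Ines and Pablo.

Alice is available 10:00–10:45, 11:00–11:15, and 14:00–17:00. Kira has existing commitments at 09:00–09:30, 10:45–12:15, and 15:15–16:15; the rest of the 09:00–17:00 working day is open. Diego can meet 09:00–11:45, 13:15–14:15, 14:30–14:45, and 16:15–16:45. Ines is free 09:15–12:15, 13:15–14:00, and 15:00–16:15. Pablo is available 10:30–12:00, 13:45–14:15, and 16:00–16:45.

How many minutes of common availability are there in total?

15 minutes

Kira free within 09:00–17:00: 09:30–10:45, 12:15–15:15, 16:15–17:00.
Alice ∩ Kira: 10:00–10:45, 14:00–15:15, 16:15–17:00.
Alice ∩ Kira ∩ Diego: 10:00–10:45, 14:00–14:15, 14:30–14:45, 16:15–16:45.
Alice ∩ Kira ∩ Diego ∩ Ines: 10:00–10:45.
Alice ∩ Kira ∩ Diego ∩ Ines ∩ Pablo: 10:30–10:45.
Total common minutes: 15.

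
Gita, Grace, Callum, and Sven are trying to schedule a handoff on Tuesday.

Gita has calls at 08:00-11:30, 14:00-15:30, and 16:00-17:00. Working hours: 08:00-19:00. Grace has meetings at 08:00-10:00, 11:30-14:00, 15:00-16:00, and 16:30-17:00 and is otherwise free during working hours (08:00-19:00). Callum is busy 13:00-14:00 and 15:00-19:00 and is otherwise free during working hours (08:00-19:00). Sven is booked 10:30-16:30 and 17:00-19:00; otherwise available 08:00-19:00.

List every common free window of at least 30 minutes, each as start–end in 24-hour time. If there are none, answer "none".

Gita free within 08:00–19:00: 11:30–14:00, 15:30–16:00, 17:00–19:00.
Grace free within 08:00–19:00: 10:00–11:30, 14:00–15:00, 16:00–16:30, 17:00–19:00.
Callum free within 08:00–19:00: 08:00–13:00, 14:00–15:00.
Sven free within 08:00–19:00: 08:00–10:30, 16:30–17:00.
Gita ∩ Grace: 17:00–19:00.
Gita ∩ Grace ∩ Callum: (none).
Gita ∩ Grace ∩ Callum ∩ Sven: (none).
Windows ≥ 30 min: (none).

none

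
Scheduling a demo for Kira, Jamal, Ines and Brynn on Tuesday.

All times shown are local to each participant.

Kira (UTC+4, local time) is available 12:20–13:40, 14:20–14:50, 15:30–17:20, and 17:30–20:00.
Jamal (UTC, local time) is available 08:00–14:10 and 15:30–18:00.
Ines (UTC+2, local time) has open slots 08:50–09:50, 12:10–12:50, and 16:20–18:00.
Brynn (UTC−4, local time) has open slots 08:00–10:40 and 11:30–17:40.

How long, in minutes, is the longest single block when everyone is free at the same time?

30 minutes

Kira → UTC: 08:20–09:40, 10:20–10:50, 11:30–13:20, 13:30–16:00.
Jamal → UTC: 08:00–14:10, 15:30–18:00.
Ines → UTC: 06:50–07:50, 10:10–10:50, 14:20–16:00.
Brynn → UTC: 12:00–14:40, 15:30–21:40.
Kira ∩ Jamal: 08:20–09:40, 10:20–10:50, 11:30–13:20, 13:30–14:10, 15:30–16:00.
Kira ∩ Jamal ∩ Ines: 10:20–10:50, 15:30–16:00.
Kira ∩ Jamal ∩ Ines ∩ Brynn: 15:30–16:00.
Single common window of 30 minutes.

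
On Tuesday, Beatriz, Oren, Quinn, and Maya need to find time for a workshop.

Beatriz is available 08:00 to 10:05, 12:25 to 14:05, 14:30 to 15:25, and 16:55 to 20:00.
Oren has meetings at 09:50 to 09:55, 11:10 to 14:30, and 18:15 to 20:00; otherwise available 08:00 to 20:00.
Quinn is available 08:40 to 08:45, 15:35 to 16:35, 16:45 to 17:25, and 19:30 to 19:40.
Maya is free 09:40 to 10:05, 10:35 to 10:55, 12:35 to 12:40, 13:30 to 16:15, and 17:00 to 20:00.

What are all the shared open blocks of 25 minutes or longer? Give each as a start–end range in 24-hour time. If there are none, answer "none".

17:00–17:25

Oren free within 08:00–20:00: 08:00–09:50, 09:55–11:10, 14:30–18:15.
Beatriz ∩ Oren: 08:00–09:50, 09:55–10:05, 14:30–15:25, 16:55–18:15.
Beatriz ∩ Oren ∩ Quinn: 08:40–08:45, 16:55–17:25.
Beatriz ∩ Oren ∩ Quinn ∩ Maya: 17:00–17:25.
Windows ≥ 25 min: 17:00–17:25.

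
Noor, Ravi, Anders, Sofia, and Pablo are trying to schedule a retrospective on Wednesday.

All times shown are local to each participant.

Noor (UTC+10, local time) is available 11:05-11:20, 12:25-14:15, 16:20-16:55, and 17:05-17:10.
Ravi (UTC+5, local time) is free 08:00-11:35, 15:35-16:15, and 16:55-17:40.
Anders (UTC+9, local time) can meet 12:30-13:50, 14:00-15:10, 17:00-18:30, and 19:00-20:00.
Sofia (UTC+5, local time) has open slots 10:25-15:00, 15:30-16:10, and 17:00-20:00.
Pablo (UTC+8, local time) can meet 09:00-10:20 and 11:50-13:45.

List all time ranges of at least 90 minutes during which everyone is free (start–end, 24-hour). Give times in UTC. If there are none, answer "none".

Noor → UTC: 01:05–01:20, 02:25–04:15, 06:20–06:55, 07:05–07:10.
Ravi → UTC: 03:00–06:35, 10:35–11:15, 11:55–12:40.
Anders → UTC: 03:30–04:50, 05:00–06:10, 08:00–09:30, 10:00–11:00.
Sofia → UTC: 05:25–10:00, 10:30–11:10, 12:00–15:00.
Pablo → UTC: 01:00–02:20, 03:50–05:45.
Noor ∩ Ravi: 03:00–04:15, 06:20–06:35.
Noor ∩ Ravi ∩ Anders: 03:30–04:15.
Noor ∩ Ravi ∩ Anders ∩ Sofia: (none).
Noor ∩ Ravi ∩ Anders ∩ Sofia ∩ Pablo: (none).
Windows ≥ 90 min: (none).

none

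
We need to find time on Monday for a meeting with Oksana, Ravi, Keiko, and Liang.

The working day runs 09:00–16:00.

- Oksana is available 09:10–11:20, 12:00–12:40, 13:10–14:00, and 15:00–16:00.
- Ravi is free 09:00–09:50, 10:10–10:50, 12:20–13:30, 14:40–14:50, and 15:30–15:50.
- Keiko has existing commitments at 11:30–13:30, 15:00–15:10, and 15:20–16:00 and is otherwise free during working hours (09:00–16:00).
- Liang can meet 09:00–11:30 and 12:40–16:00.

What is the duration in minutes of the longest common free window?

40 minutes

Keiko free within 09:00–16:00: 09:00–11:30, 13:30–15:00, 15:10–15:20.
Oksana ∩ Ravi: 09:10–09:50, 10:10–10:50, 12:20–12:40, 13:10–13:30, 15:30–15:50.
Oksana ∩ Ravi ∩ Keiko: 09:10–09:50, 10:10–10:50.
Oksana ∩ Ravi ∩ Keiko ∩ Liang: 09:10–09:50, 10:10–10:50.
Common window lengths: 40, 40 min; longest is 40.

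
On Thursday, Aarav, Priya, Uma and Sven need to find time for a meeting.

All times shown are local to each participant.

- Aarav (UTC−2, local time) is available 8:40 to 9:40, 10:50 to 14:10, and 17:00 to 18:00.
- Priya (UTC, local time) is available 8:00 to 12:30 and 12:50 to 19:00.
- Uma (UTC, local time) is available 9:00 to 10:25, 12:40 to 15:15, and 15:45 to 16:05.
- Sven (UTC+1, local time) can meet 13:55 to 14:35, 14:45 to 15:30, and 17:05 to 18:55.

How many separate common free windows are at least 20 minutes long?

2

Aarav → UTC: 10:40–11:40, 12:50–16:10, 19:00–20:00.
Priya → UTC: 08:00–12:30, 12:50–19:00.
Uma → UTC: 09:00–10:25, 12:40–15:15, 15:45–16:05.
Sven → UTC: 12:55–13:35, 13:45–14:30, 16:05–17:55.
Aarav ∩ Priya: 10:40–11:40, 12:50–16:10.
Aarav ∩ Priya ∩ Uma: 12:50–15:15, 15:45–16:05.
Aarav ∩ Priya ∩ Uma ∩ Sven: 12:55–13:35, 13:45–14:30.
Windows ≥ 20 min: 12:55–13:35, 13:45–14:30.
That's 2 windows.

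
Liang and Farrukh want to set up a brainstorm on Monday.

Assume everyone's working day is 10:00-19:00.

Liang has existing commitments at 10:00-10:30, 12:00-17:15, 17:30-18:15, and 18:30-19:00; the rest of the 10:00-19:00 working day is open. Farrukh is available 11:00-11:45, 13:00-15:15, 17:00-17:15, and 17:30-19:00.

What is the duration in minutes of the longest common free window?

Liang free within 10:00–19:00: 10:30–12:00, 17:15–17:30, 18:15–18:30.
Liang ∩ Farrukh: 11:00–11:45, 18:15–18:30.
Common window lengths: 45, 15 min; longest is 45.

45 minutes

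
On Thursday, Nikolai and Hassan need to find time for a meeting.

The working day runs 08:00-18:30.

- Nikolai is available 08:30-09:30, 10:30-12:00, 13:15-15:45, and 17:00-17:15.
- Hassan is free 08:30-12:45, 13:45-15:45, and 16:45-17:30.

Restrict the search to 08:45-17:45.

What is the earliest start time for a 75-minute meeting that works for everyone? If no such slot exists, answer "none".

Nikolai ∩ Hassan: 08:30–09:30, 10:30–12:00, 13:45–15:45, 17:00–17:15.
Restricted to 08:45–17:45: 08:45–09:30, 10:30–12:00, 13:45–15:45, 17:00–17:15.
Windows ≥ 75 min: 10:30–12:00, 13:45–15:45.
Earliest such window starts at 10:30.

10:30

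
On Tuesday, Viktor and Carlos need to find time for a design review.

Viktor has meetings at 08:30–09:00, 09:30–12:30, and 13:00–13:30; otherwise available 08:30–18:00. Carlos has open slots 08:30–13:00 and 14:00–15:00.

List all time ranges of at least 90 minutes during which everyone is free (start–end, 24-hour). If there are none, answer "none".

none

Viktor free within 08:30–18:00: 09:00–09:30, 12:30–13:00, 13:30–18:00.
Viktor ∩ Carlos: 09:00–09:30, 12:30–13:00, 14:00–15:00.
Windows ≥ 90 min: (none).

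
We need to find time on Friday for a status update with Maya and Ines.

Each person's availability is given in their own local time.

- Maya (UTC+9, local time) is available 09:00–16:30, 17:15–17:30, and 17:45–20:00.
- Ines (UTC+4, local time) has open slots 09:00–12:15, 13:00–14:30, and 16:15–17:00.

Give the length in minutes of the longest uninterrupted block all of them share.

150 minutes

Maya → UTC: 00:00–07:30, 08:15–08:30, 08:45–11:00.
Ines → UTC: 05:00–08:15, 09:00–10:30, 12:15–13:00.
Maya ∩ Ines: 05:00–07:30, 09:00–10:30.
Common window lengths: 150, 90 min; longest is 150.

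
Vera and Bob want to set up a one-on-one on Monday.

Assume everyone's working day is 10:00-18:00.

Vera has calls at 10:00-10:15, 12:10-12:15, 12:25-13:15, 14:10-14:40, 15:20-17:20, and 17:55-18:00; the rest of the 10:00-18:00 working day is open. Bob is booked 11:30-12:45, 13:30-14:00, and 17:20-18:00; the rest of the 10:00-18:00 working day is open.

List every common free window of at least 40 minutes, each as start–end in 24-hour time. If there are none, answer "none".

10:15–11:30, 14:40–15:20

Vera free within 10:00–18:00: 10:15–12:10, 12:15–12:25, 13:15–14:10, 14:40–15:20, 17:20–17:55.
Bob free within 10:00–18:00: 10:00–11:30, 12:45–13:30, 14:00–17:20.
Vera ∩ Bob: 10:15–11:30, 13:15–13:30, 14:00–14:10, 14:40–15:20.
Windows ≥ 40 min: 10:15–11:30, 14:40–15:20.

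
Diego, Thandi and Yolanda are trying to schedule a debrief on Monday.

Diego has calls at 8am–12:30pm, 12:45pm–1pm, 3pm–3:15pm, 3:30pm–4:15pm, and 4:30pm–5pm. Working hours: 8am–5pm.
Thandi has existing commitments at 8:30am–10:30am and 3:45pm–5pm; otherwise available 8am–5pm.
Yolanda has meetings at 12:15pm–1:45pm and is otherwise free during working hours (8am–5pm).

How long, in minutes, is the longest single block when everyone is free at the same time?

Diego free within 08:00–17:00: 12:30–12:45, 13:00–15:00, 15:15–15:30, 16:15–16:30.
Thandi free within 08:00–17:00: 08:00–08:30, 10:30–15:45.
Yolanda free within 08:00–17:00: 08:00–12:15, 13:45–17:00.
Diego ∩ Thandi: 12:30–12:45, 13:00–15:00, 15:15–15:30.
Diego ∩ Thandi ∩ Yolanda: 13:45–15:00, 15:15–15:30.
Common window lengths: 75, 15 min; longest is 75.

75 minutes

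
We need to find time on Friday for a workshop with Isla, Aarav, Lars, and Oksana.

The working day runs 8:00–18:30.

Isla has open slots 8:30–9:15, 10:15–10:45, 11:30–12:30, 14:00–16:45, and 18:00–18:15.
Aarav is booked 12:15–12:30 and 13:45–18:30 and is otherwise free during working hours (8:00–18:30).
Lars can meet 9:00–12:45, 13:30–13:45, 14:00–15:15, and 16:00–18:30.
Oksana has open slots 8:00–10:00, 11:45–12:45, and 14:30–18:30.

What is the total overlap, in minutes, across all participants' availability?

Aarav free within 08:00–18:30: 08:00–12:15, 12:30–13:45.
Isla ∩ Aarav: 08:30–09:15, 10:15–10:45, 11:30–12:15.
Isla ∩ Aarav ∩ Lars: 09:00–09:15, 10:15–10:45, 11:30–12:15.
Isla ∩ Aarav ∩ Lars ∩ Oksana: 09:00–09:15, 11:45–12:15.
Total common minutes: 15 + 30 = 45.

45 minutes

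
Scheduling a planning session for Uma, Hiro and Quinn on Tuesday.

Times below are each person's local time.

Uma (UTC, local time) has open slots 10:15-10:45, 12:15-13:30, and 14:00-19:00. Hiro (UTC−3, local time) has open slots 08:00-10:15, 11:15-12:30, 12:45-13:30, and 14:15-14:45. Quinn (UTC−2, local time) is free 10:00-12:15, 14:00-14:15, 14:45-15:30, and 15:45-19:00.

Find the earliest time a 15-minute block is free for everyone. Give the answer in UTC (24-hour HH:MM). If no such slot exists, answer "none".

Uma → UTC: 10:15–10:45, 12:15–13:30, 14:00–19:00.
Hiro → UTC: 11:00–13:15, 14:15–15:30, 15:45–16:30, 17:15–17:45.
Quinn → UTC: 12:00–14:15, 16:00–16:15, 16:45–17:30, 17:45–21:00.
Uma ∩ Hiro: 12:15–13:15, 14:15–15:30, 15:45–16:30, 17:15–17:45.
Uma ∩ Hiro ∩ Quinn: 12:15–13:15, 16:00–16:15, 17:15–17:30.
Windows ≥ 15 min: 12:15–13:15, 16:00–16:15, 17:15–17:30.
Earliest such window starts at 12:15.

12:15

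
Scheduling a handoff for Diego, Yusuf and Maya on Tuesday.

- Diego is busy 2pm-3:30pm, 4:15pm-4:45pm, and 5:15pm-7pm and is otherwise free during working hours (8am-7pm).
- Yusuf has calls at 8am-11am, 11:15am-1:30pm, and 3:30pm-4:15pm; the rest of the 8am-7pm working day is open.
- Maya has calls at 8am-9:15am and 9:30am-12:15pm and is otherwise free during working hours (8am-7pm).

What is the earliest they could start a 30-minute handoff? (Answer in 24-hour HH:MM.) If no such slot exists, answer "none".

13:30

Diego free within 08:00–19:00: 08:00–14:00, 15:30–16:15, 16:45–17:15.
Yusuf free within 08:00–19:00: 11:00–11:15, 13:30–15:30, 16:15–19:00.
Maya free within 08:00–19:00: 09:15–09:30, 12:15–19:00.
Diego ∩ Yusuf: 11:00–11:15, 13:30–14:00, 16:45–17:15.
Diego ∩ Yusuf ∩ Maya: 13:30–14:00, 16:45–17:15.
Windows ≥ 30 min: 13:30–14:00, 16:45–17:15.
Earliest such window starts at 13:30.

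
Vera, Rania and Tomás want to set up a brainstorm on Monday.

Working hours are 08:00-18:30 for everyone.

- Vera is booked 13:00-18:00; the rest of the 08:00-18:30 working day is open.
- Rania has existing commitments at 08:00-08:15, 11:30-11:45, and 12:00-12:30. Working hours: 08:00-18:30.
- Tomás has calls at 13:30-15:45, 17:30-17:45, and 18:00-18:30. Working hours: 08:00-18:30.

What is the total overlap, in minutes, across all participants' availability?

Vera free within 08:00–18:30: 08:00–13:00, 18:00–18:30.
Rania free within 08:00–18:30: 08:15–11:30, 11:45–12:00, 12:30–18:30.
Tomás free within 08:00–18:30: 08:00–13:30, 15:45–17:30, 17:45–18:00.
Vera ∩ Rania: 08:15–11:30, 11:45–12:00, 12:30–13:00, 18:00–18:30.
Vera ∩ Rania ∩ Tomás: 08:15–11:30, 11:45–12:00, 12:30–13:00.
Total common minutes: 195 + 15 + 30 = 240.

240 minutes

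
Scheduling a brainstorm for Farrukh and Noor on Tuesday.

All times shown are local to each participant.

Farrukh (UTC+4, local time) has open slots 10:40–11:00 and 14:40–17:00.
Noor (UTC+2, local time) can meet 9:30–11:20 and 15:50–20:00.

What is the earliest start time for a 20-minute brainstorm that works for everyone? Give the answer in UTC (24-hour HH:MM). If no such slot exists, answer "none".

none

Farrukh → UTC: 06:40–07:00, 10:40–13:00.
Noor → UTC: 07:30–09:20, 13:50–18:00.
Farrukh ∩ Noor: (none).
Windows ≥ 20 min: (none).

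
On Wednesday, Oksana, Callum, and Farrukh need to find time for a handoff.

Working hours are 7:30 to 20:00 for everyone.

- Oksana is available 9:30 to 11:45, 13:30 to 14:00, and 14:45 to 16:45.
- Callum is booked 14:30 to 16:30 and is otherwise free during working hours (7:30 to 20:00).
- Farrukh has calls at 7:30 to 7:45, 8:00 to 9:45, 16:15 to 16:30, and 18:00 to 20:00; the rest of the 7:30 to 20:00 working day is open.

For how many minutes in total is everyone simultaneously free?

165 minutes

Callum free within 07:30–20:00: 07:30–14:30, 16:30–20:00.
Farrukh free within 07:30–20:00: 07:45–08:00, 09:45–16:15, 16:30–18:00.
Oksana ∩ Callum: 09:30–11:45, 13:30–14:00, 16:30–16:45.
Oksana ∩ Callum ∩ Farrukh: 09:45–11:45, 13:30–14:00, 16:30–16:45.
Total common minutes: 120 + 30 + 15 = 165.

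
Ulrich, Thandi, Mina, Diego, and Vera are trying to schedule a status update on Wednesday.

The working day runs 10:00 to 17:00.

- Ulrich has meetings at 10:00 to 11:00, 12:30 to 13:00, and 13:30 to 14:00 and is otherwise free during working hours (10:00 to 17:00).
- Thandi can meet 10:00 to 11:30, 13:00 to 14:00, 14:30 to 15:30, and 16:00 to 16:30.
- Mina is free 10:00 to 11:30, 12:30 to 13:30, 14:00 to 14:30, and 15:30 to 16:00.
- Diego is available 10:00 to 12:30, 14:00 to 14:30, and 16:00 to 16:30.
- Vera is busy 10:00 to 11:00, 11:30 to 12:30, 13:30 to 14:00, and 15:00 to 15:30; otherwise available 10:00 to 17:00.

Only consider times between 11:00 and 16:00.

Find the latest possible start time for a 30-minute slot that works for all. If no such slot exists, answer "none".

Ulrich free within 10:00–17:00: 11:00–12:30, 13:00–13:30, 14:00–17:00.
Vera free within 10:00–17:00: 11:00–11:30, 12:30–13:30, 14:00–15:00, 15:30–17:00.
Ulrich ∩ Thandi: 11:00–11:30, 13:00–13:30, 14:30–15:30, 16:00–16:30.
Ulrich ∩ Thandi ∩ Mina: 11:00–11:30, 13:00–13:30.
Ulrich ∩ Thandi ∩ Mina ∩ Diego: 11:00–11:30.
Ulrich ∩ Thandi ∩ Mina ∩ Diego ∩ Vera: 11:00–11:30.
Restricted to 11:00–16:00: 11:00–11:30.
Windows ≥ 30 min: 11:00–11:30.
Latest start in the last window 11:00–11:30 is 11:30 − 30 min = 11:00.

11:00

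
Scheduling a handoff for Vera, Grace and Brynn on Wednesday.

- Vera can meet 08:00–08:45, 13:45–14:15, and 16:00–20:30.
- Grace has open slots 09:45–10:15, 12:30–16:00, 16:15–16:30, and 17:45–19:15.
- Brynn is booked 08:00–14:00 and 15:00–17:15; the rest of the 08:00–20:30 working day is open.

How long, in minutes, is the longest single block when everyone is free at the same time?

Brynn free within 08:00–20:30: 14:00–15:00, 17:15–20:30.
Vera ∩ Grace: 13:45–14:15, 16:15–16:30, 17:45–19:15.
Vera ∩ Grace ∩ Brynn: 14:00–14:15, 17:45–19:15.
Common window lengths: 15, 90 min; longest is 90.

90 minutes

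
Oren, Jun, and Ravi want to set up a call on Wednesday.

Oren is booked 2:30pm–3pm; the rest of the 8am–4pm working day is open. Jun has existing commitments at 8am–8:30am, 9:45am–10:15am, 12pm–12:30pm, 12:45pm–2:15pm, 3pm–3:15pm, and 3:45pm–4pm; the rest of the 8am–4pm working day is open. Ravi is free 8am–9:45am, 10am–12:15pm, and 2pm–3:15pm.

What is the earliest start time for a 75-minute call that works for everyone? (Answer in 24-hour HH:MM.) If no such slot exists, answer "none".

08:30

Oren free within 08:00–16:00: 08:00–14:30, 15:00–16:00.
Jun free within 08:00–16:00: 08:30–09:45, 10:15–12:00, 12:30–12:45, 14:15–15:00, 15:15–15:45.
Oren ∩ Jun: 08:30–09:45, 10:15–12:00, 12:30–12:45, 14:15–14:30, 15:15–15:45.
Oren ∩ Jun ∩ Ravi: 08:30–09:45, 10:15–12:00, 14:15–14:30.
Windows ≥ 75 min: 08:30–09:45, 10:15–12:00.
Earliest such window starts at 08:30.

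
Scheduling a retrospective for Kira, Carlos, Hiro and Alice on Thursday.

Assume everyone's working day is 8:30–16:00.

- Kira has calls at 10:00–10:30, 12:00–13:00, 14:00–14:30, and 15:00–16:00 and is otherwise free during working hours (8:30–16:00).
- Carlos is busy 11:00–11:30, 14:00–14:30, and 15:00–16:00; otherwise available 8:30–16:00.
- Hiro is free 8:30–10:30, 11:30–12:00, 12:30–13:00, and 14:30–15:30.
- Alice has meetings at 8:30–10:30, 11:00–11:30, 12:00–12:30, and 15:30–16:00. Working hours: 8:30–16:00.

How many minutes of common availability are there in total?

60 minutes

Kira free within 08:30–16:00: 08:30–10:00, 10:30–12:00, 13:00–14:00, 14:30–15:00.
Carlos free within 08:30–16:00: 08:30–11:00, 11:30–14:00, 14:30–15:00.
Alice free within 08:30–16:00: 10:30–11:00, 11:30–12:00, 12:30–15:30.
Kira ∩ Carlos: 08:30–10:00, 10:30–11:00, 11:30–12:00, 13:00–14:00, 14:30–15:00.
Kira ∩ Carlos ∩ Hiro: 08:30–10:00, 11:30–12:00, 14:30–15:00.
Kira ∩ Carlos ∩ Hiro ∩ Alice: 11:30–12:00, 14:30–15:00.
Total common minutes: 30 + 30 = 60.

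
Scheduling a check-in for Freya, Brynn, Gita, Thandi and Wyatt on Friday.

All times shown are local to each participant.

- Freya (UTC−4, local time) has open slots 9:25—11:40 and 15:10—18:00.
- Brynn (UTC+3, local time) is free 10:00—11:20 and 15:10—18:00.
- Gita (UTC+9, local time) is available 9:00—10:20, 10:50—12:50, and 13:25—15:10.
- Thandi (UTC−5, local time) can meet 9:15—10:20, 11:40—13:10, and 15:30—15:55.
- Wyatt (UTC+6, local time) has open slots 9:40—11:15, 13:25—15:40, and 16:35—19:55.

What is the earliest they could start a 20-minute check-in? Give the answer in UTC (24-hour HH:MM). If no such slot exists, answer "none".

none

Freya → UTC: 13:25–15:40, 19:10–22:00.
Brynn → UTC: 07:00–08:20, 12:10–15:00.
Gita → UTC: 00:00–01:20, 01:50–03:50, 04:25–06:10.
Thandi → UTC: 14:15–15:20, 16:40–18:10, 20:30–20:55.
Wyatt → UTC: 03:40–05:15, 07:25–09:40, 10:35–13:55.
Freya ∩ Brynn: 13:25–15:00.
Freya ∩ Brynn ∩ Gita: (none).
Freya ∩ Brynn ∩ Gita ∩ Thandi: (none).
Freya ∩ Brynn ∩ Gita ∩ Thandi ∩ Wyatt: (none).
Windows ≥ 20 min: (none).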